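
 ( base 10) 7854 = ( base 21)HH0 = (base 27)AKO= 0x1eae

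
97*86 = 8342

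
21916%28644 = 21916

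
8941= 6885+2056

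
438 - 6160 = - 5722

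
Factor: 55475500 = 2^2*5^3*110951^1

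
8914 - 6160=2754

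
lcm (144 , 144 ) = 144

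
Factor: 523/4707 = 3^(-2) = 1/9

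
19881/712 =19881/712 = 27.92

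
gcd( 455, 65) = 65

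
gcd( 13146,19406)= 626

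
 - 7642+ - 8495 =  - 16137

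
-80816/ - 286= 40408/143 = 282.57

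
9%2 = 1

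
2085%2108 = 2085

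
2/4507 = 2/4507=0.00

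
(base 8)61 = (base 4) 301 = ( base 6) 121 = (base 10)49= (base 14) 37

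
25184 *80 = 2014720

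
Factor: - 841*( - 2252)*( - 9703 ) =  - 2^2*29^2 * 31^1*313^1*563^1 =- 18376822196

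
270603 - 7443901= - 7173298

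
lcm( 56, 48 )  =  336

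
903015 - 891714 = 11301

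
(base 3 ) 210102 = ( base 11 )486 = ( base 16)242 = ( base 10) 578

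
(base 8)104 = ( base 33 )22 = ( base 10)68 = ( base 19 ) 3B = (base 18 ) 3e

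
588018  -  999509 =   -  411491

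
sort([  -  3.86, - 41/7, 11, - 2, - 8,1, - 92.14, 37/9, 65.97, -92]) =[ - 92.14, - 92, - 8, - 41/7,  -  3.86 , - 2,1,37/9,11,65.97 ] 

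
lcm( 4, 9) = 36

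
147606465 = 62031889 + 85574576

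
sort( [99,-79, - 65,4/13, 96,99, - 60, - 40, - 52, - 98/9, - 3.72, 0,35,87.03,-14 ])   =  [-79,-65, - 60, - 52, - 40, - 14,-98/9, -3.72,0, 4/13,35,87.03 , 96, 99, 99]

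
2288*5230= 11966240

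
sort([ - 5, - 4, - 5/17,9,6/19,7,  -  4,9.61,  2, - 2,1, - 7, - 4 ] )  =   [ -7, - 5, -4, - 4, - 4, - 2, - 5/17,6/19,  1, 2,  7,9,9.61] 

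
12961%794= 257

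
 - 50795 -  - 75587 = 24792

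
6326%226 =224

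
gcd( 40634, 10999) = 1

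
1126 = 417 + 709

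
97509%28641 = 11586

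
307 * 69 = 21183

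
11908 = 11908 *1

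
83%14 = 13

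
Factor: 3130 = 2^1*5^1*313^1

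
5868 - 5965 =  - 97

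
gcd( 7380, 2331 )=9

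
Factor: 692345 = 5^1* 138469^1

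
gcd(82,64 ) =2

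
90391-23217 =67174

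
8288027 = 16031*517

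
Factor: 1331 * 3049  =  4058219 = 11^3*3049^1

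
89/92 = 89/92 = 0.97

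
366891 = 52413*7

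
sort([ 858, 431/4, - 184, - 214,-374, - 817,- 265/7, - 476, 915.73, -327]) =[ - 817, -476, - 374,-327,  -  214 , - 184, - 265/7,431/4,  858,  915.73 ] 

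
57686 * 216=12460176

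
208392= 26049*8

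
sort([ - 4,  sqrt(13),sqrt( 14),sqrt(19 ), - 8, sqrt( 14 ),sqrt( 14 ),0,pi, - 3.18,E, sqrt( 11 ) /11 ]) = [ - 8, - 4, -3.18,0, sqrt(11 ) /11,E, pi, sqrt(13 ) , sqrt (14),  sqrt(14), sqrt(14), sqrt( 19)] 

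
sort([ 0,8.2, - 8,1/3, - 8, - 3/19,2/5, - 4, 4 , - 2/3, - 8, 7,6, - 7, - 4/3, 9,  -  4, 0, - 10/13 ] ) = [ -8, - 8, - 8,-7, - 4, - 4,-4/3, - 10/13 , - 2/3, - 3/19,0,  0,  1/3,2/5,4,  6, 7, 8.2,9 ] 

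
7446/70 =3723/35=106.37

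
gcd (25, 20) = 5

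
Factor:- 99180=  -2^2*3^2* 5^1*19^1 *29^1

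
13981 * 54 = 754974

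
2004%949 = 106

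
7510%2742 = 2026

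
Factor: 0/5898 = 0 = 0^1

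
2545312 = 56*45452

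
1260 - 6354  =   - 5094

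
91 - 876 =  - 785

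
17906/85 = 17906/85 = 210.66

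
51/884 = 3/52  =  0.06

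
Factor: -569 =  - 569^1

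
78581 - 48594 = 29987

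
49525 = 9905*5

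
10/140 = 1/14 = 0.07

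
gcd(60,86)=2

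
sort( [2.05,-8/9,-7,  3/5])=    [ -7,-8/9, 3/5,2.05 ]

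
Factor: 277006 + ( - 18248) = 258758 = 2^1*129379^1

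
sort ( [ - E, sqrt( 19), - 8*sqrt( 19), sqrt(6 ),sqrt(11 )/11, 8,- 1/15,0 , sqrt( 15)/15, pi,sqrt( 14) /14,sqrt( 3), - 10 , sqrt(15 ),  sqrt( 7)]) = [ - 8 *sqrt( 19 ),- 10, -E , - 1/15,  0  ,  sqrt( 15) /15,sqrt( 14) /14, sqrt(11)/11,sqrt( 3 ), sqrt( 6), sqrt( 7), pi,sqrt( 15 ) , sqrt(19 ),8]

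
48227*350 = 16879450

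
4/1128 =1/282=0.00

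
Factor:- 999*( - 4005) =4000995=3^5*5^1  *  37^1*89^1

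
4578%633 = 147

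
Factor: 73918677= 3^1*7^1*43^1*109^1*751^1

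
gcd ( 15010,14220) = 790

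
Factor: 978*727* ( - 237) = -2^1*3^2*79^1*163^1*727^1 = - 168508422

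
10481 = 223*47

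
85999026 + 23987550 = 109986576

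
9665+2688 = 12353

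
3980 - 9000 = - 5020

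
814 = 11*74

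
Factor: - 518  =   - 2^1*7^1*37^1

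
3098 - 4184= - 1086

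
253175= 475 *533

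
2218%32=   10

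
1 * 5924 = 5924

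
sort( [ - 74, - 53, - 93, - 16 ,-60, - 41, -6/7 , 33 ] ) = [ - 93,  -  74, - 60, - 53, - 41, - 16, - 6/7,33 ] 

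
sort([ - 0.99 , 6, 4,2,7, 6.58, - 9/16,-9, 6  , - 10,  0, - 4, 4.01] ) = [ - 10, - 9, - 4, - 0.99, - 9/16, 0,  2,4,4.01, 6, 6 , 6.58, 7]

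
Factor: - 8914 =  - 2^1*4457^1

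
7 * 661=4627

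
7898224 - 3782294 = 4115930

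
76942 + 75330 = 152272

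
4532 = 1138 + 3394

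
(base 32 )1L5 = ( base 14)897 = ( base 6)11513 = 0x6A5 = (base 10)1701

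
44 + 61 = 105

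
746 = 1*746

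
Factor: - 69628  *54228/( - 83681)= 2^4 * 3^1*13^1*41^(-1) * 103^1*157^( - 1)*4519^1= 290445168/6437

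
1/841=1/841 = 0.00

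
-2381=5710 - 8091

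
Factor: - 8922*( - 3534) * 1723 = 54326789604 = 2^2*3^2*19^1*31^1*1487^1*1723^1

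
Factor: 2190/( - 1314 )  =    -  3^( - 1 )*5^1 = - 5/3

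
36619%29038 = 7581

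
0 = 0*52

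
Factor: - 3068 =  - 2^2*13^1*59^1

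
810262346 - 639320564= 170941782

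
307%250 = 57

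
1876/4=469 = 469.00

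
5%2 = 1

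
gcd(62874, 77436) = 18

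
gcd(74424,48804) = 84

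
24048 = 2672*9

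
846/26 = 423/13 = 32.54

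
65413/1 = 65413 = 65413.00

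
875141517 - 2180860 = 872960657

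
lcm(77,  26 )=2002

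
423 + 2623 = 3046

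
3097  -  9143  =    -  6046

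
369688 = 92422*4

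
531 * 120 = 63720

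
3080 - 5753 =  - 2673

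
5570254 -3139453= 2430801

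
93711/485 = 193 + 106/485 =193.22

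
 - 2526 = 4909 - 7435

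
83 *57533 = 4775239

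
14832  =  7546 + 7286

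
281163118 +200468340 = 481631458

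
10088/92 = 109+15/23 = 109.65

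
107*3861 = 413127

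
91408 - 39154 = 52254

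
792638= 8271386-7478748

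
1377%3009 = 1377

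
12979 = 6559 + 6420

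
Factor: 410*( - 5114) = -2^2*5^1*41^1*2557^1 = -2096740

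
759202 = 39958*19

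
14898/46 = 7449/23 = 323.87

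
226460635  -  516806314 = -290345679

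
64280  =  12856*5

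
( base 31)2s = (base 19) 4E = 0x5a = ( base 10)90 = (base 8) 132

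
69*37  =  2553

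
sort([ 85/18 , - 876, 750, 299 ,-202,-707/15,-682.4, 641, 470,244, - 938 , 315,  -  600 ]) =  [-938, - 876,-682.4, - 600,- 202, - 707/15,85/18,244,299,315,470, 641,750] 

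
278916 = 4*69729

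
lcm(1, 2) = 2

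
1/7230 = 1/7230 =0.00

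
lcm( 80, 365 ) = 5840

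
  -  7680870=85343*(  -  90 ) 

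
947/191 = 947/191 =4.96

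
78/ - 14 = - 39/7 = - 5.57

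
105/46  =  105/46 = 2.28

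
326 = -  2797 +3123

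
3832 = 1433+2399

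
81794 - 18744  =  63050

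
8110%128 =46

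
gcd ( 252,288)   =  36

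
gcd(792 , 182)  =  2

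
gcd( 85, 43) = 1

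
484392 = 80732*6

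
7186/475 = 15  +  61/475 =15.13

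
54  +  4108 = 4162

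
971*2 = 1942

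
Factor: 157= 157^1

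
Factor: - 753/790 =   -  2^( - 1)*3^1* 5^ (-1 )*79^(-1)*251^1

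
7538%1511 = 1494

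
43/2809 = 43/2809 =0.02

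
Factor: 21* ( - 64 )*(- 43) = 2^6 *3^1*7^1*43^1 = 57792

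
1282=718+564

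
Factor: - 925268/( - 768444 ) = 231317/192111 = 3^( - 1 )*64037^ ( - 1)*231317^1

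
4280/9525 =856/1905 = 0.45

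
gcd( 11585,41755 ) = 35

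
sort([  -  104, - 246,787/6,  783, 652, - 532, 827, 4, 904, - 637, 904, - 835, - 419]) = [ - 835, - 637, - 532, - 419,-246, - 104, 4,787/6,652, 783, 827, 904,904]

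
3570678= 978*3651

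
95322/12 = 7943 +1/2 = 7943.50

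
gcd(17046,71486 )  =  2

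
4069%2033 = 3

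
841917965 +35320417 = 877238382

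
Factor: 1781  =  13^1 * 137^1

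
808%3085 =808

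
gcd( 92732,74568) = 956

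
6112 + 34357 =40469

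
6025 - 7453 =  -1428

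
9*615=5535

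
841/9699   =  841/9699 = 0.09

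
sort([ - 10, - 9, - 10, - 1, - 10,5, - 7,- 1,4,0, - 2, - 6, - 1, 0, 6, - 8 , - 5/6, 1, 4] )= [  -  10,-10, - 10, - 9 ,-8, - 7, - 6, - 2,-1, - 1 , - 1, - 5/6, 0,0, 1, 4,4, 5,6] 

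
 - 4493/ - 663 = 4493/663 = 6.78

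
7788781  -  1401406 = 6387375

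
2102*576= 1210752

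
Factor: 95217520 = 2^4*5^1*199^1*5981^1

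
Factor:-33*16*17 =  - 8976=- 2^4*3^1*11^1*17^1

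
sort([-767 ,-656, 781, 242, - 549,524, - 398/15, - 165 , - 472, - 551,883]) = [ - 767, - 656 , - 551,  -  549, - 472, - 165, - 398/15, 242, 524, 781,883 ] 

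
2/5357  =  2/5357=0.00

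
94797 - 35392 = 59405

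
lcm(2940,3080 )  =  64680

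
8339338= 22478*371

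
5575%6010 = 5575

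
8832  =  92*96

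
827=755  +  72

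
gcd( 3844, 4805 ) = 961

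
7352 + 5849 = 13201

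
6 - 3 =3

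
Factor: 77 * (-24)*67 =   -  123816= -  2^3 * 3^1*7^1*11^1 * 67^1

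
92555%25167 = 17054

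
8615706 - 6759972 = 1855734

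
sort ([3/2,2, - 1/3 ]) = [ - 1/3, 3/2, 2 ] 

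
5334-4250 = 1084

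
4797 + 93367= 98164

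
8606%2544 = 974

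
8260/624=13 + 37/156 = 13.24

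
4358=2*2179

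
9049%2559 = 1372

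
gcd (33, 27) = 3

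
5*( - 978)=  - 4890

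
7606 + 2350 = 9956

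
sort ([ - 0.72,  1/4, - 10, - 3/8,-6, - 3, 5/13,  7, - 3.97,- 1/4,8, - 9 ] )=[-10, - 9, - 6, - 3.97 , - 3, - 0.72,-3/8, - 1/4, 1/4, 5/13,7,8]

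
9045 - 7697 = 1348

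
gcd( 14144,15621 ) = 1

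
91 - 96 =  - 5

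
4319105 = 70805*61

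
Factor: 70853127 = 3^1 * 17^1 * 1389277^1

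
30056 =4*7514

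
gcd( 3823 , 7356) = 1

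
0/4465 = 0=0.00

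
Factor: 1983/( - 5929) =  - 3^1*7^ ( - 2 )*11^ (  -  2)*661^1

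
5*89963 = 449815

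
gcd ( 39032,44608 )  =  5576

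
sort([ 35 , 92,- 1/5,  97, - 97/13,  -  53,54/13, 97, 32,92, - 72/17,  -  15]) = [ - 53, - 15, - 97/13, - 72/17, - 1/5,54/13,32,35 , 92,92,97,97 ]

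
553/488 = 553/488 = 1.13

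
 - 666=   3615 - 4281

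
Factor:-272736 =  - 2^5*3^2*947^1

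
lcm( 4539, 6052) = 18156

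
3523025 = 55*64055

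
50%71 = 50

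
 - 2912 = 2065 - 4977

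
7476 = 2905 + 4571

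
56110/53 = 1058+36/53 =1058.68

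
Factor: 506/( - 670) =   -  5^( - 1 )*11^1*23^1 *67^(- 1) = - 253/335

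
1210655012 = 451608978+759046034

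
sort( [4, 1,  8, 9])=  [1 , 4  ,  8 , 9]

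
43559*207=9016713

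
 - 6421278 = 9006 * ( - 713 )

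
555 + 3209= 3764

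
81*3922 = 317682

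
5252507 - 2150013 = 3102494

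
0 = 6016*0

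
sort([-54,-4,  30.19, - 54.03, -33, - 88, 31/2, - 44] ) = [  -  88,-54.03,  -  54,-44, - 33,-4, 31/2, 30.19 ]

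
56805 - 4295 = 52510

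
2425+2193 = 4618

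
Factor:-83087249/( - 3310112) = 2^(-5 )*7^1*13^(- 1)*73^( - 1)*109^(-1) * 11869607^1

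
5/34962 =5/34962 = 0.00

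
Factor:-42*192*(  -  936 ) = 2^10 * 3^4*7^1*13^1 = 7547904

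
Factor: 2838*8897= 25249686  =  2^1*3^1*7^1*11^1* 31^1* 41^1*43^1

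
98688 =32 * 3084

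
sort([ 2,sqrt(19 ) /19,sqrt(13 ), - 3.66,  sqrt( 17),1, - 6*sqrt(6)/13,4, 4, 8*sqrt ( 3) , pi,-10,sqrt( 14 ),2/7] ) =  [ - 10, - 3.66,- 6*sqrt( 6 )/13, sqrt( 19)/19,2/7,1, 2, pi,sqrt( 13), sqrt(14),  4 , 4,sqrt( 17),8*sqrt (3 )]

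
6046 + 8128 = 14174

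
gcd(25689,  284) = 1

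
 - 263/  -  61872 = 263/61872 = 0.00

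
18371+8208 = 26579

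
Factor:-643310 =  - 2^1 * 5^1*23^1 * 2797^1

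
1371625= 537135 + 834490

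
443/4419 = 443/4419 = 0.10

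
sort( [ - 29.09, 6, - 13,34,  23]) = [-29.09, - 13, 6, 23,  34 ] 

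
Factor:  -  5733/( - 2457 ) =3^( - 1)*7^1 = 7/3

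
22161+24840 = 47001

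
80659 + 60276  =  140935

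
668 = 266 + 402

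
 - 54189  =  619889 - 674078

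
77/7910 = 11/1130  =  0.01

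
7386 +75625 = 83011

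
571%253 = 65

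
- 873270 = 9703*( - 90)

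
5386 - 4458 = 928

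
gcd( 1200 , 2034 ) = 6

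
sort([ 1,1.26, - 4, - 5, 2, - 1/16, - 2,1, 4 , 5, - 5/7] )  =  [ - 5,  -  4, - 2, - 5/7, - 1/16, 1,1, 1.26,  2,4,  5]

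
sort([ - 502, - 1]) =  [ - 502 , - 1]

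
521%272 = 249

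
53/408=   53/408=0.13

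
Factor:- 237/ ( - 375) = 79/125 = 5^( -3)*79^1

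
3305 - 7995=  - 4690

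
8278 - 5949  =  2329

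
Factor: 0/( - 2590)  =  0=0^1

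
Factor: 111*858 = 2^1* 3^2*11^1 * 13^1*37^1= 95238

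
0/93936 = 0 = 0.00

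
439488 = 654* 672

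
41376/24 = 1724 = 1724.00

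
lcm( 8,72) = 72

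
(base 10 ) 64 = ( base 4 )1000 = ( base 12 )54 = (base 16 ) 40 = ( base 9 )71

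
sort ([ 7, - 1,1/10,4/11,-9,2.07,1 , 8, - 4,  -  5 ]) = [-9, - 5, - 4,-1, 1/10,4/11,1,2.07,7,8 ] 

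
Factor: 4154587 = 457^1*9091^1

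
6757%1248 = 517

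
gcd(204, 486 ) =6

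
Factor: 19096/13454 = 44/31= 2^2 * 11^1 * 31^ ( - 1)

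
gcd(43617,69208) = 1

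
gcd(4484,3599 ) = 59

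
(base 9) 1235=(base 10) 923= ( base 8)1633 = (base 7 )2456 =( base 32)SR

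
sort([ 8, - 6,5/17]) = [ - 6, 5/17, 8] 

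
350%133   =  84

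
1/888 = 1/888 = 0.00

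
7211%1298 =721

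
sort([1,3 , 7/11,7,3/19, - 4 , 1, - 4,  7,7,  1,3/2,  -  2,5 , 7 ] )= [ - 4 ,-4, - 2,3/19, 7/11,  1, 1,1 , 3/2,  3, 5, 7 , 7,7, 7]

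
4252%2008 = 236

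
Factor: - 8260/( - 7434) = 2^1*3^( -2)*5^1 = 10/9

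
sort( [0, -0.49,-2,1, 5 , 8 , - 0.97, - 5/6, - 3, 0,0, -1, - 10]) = [- 10, - 3, - 2  , - 1,- 0.97,-5/6, - 0.49, 0 , 0, 0,1,5 , 8 ]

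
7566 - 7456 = 110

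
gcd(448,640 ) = 64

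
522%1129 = 522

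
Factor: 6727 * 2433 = 16366791 = 3^1 * 7^1*31^2 * 811^1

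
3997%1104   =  685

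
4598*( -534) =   -  2455332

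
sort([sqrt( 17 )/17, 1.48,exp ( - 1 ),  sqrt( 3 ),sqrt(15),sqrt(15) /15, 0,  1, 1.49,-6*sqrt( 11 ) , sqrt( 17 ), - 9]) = [-6*sqrt( 11 ) ,  -  9, 0,  sqrt(17)/17,sqrt(15) /15, exp(-1), 1,1.48 , 1.49,  sqrt( 3), sqrt ( 15), sqrt(17 ) ] 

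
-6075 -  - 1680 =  - 4395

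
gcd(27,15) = 3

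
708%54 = 6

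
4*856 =3424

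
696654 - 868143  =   -171489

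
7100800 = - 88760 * ( - 80 )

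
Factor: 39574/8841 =2^1*3^(-1)*7^(  -  1)*47^1 = 94/21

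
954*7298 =6962292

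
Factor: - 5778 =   -  2^1*3^3*107^1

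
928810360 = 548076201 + 380734159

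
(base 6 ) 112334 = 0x25a2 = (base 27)D5M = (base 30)AL4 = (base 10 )9634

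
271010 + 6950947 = 7221957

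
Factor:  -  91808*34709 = -2^5*19^1*61^1*151^1*569^1= - 3186563872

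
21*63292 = 1329132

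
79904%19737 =956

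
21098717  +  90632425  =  111731142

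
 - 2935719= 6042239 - 8977958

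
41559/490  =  84+57/70 = 84.81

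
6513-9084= - 2571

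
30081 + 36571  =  66652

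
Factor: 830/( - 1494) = -5/9 = -3^( - 2) *5^1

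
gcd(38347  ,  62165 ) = 1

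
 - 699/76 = -699/76 = - 9.20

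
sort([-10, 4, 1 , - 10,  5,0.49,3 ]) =[ - 10,  -  10, 0.49, 1, 3, 4, 5]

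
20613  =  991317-970704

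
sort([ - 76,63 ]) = [ - 76,63 ] 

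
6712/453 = 14 + 370/453  =  14.82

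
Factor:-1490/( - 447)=10/3 = 2^1*3^( - 1)*5^1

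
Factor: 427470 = 2^1 * 3^1 *5^1 * 14249^1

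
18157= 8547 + 9610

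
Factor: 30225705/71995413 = 5^1*7^ (  -  1 )*2015047^1* 3428353^( - 1 )= 10075235/23998471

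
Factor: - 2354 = - 2^1*11^1*107^1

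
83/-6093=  - 1  +  6010/6093 = -  0.01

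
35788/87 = 411 + 31/87=411.36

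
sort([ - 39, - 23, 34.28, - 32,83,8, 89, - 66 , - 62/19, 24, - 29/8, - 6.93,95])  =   [ - 66, - 39,-32, - 23, - 6.93,-29/8, - 62/19,8,24 , 34.28,83, 89,95]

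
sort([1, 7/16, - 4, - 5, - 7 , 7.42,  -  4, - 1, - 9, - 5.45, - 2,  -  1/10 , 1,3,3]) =[ - 9, - 7, - 5.45, - 5,- 4, - 4, - 2, - 1, - 1/10,7/16, 1,1, 3, 3,7.42] 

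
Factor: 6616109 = 43^1*251^1 * 613^1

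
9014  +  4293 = 13307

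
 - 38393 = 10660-49053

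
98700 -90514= 8186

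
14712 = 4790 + 9922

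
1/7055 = 1/7055 =0.00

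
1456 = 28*52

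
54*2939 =158706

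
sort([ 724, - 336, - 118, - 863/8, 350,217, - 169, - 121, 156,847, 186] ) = [ - 336, - 169, - 121, - 118, - 863/8,156,186, 217,350, 724 , 847 ]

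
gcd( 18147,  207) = 69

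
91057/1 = 91057= 91057.00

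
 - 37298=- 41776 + 4478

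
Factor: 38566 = 2^1*11^1 * 1753^1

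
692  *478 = 330776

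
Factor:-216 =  - 2^3 * 3^3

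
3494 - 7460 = -3966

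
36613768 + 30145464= 66759232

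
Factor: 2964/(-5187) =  - 2^2*7^( - 1)= -  4/7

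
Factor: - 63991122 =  - 2^1*3^1* 13^1*820399^1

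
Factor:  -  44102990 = -2^1*5^1*19^1*97^1 * 2393^1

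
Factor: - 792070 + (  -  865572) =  - 2^1*7^1 * 167^1*709^1  =  - 1657642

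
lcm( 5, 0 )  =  0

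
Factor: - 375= - 3^1  *5^3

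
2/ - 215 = -1 + 213/215 = - 0.01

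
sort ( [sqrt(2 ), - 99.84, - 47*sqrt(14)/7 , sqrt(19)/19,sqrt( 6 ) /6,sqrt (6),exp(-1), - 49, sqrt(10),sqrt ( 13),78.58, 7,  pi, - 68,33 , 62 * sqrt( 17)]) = [ - 99.84, - 68,  -  49, - 47*sqrt( 14 ) /7, sqrt (19)/19 , exp(  -  1),sqrt( 6) /6, sqrt ( 2), sqrt(  6 ), pi, sqrt( 10),sqrt(13 ),7,33,78.58,62*sqrt(17 ) ] 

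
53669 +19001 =72670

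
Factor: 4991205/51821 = 3^1*5^1*7^( - 1)*11^( - 1)*19^1*83^1*211^1*673^( - 1) 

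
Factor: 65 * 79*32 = 2^5*5^1*13^1*79^1= 164320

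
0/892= 0 =0.00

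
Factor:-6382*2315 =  - 2^1 * 5^1*463^1*3191^1= - 14774330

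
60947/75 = 60947/75 = 812.63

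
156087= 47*3321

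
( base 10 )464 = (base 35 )D9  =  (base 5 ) 3324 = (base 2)111010000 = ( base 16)1D0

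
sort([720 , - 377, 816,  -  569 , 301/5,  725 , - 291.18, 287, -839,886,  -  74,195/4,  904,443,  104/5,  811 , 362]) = [ - 839,  -  569, - 377,-291.18, - 74, 104/5, 195/4,  301/5,287,  362, 443,720, 725,811,816, 886, 904 ]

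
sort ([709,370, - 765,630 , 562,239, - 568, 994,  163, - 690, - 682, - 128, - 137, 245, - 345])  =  [-765,-690,  -  682, - 568,  -  345, - 137, - 128, 163,239,245,  370, 562 , 630,709,  994 ] 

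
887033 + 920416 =1807449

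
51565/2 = 51565/2 = 25782.50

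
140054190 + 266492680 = 406546870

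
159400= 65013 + 94387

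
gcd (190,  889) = 1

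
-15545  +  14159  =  -1386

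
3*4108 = 12324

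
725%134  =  55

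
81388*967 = 78702196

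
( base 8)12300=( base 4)1103000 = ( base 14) 1d16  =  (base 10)5312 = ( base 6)40332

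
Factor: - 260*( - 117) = 30420 = 2^2*3^2*5^1*13^2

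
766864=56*13694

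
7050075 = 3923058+3127017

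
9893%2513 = 2354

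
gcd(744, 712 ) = 8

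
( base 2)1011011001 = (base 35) kt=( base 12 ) 509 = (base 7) 2061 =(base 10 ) 729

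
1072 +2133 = 3205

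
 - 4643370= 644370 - 5287740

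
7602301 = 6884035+718266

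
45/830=9/166 = 0.05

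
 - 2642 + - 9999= - 12641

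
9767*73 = 712991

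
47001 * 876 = 41172876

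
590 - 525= 65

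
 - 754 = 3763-4517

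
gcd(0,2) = 2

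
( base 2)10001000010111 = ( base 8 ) 21027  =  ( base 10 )8727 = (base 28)B3J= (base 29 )aar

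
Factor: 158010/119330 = 15801/11933 = 3^1*23^1*229^1 * 11933^( - 1 )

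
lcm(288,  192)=576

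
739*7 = 5173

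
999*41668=41626332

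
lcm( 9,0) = 0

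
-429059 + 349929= -79130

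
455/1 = 455 = 455.00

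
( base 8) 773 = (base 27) IL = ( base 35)EH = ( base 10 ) 507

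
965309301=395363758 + 569945543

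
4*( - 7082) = - 28328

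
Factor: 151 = 151^1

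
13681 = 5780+7901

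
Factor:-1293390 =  - 2^1*3^2  *  5^1 *7^1*2053^1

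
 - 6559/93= - 6559/93 = - 70.53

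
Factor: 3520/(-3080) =-2^3*7^(-1 ) = - 8/7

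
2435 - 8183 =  - 5748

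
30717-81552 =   -  50835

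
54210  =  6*9035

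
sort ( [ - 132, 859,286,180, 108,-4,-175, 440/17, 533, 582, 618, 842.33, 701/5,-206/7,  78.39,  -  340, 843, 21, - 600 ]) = [ - 600,-340, - 175, -132,-206/7,-4, 21, 440/17, 78.39, 108 , 701/5, 180,286,533,582, 618,842.33,843, 859]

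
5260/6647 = 5260/6647 = 0.79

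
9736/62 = 157 + 1/31 =157.03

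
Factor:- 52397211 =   -  3^1*17465737^1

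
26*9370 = 243620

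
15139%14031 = 1108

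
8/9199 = 8/9199  =  0.00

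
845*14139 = 11947455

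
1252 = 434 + 818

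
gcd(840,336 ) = 168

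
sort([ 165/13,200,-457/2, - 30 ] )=[ - 457/2, - 30,165/13,200 ]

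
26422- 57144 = - 30722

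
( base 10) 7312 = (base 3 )101000211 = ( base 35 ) 5XW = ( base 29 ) 8K4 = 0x1C90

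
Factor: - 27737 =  -27737^1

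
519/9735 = 173/3245 = 0.05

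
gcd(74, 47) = 1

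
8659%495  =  244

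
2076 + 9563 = 11639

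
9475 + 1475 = 10950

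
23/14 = 1 + 9/14= 1.64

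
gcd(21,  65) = 1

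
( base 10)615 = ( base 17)223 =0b1001100111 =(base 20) 1af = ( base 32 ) j7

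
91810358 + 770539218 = 862349576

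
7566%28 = 6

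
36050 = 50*721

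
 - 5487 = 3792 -9279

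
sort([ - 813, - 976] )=[ - 976, - 813] 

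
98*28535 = 2796430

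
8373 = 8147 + 226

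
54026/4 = 27013/2 = 13506.50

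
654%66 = 60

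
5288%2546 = 196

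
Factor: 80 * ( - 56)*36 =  - 161280 = - 2^9*3^2*5^1*7^1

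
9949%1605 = 319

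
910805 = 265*3437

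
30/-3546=  -  1 + 586/591 = -  0.01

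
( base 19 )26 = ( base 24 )1K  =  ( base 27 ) 1H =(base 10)44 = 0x2c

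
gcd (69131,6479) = 1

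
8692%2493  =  1213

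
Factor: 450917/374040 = 2^(  -  3)* 3^( - 2 )*5^( - 1 )* 1039^( - 1)*450917^1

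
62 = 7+55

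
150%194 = 150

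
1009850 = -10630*( - 95)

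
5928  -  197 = 5731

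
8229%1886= 685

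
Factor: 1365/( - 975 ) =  - 5^( - 1) * 7^1 = -7/5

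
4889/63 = 4889/63  =  77.60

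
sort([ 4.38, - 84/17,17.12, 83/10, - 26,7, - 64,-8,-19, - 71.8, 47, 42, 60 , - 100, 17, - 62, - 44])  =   [ - 100, - 71.8, - 64,-62,  -  44,-26, - 19 ,- 8, - 84/17,4.38,  7,  83/10, 17,17.12, 42,  47, 60]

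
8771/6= 1461 + 5/6= 1461.83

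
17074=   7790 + 9284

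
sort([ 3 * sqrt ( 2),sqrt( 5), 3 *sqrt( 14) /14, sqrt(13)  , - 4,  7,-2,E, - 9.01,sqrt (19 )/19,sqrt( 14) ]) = [ - 9.01, - 4, - 2 , sqrt( 19)/19,3*sqrt(14)/14,sqrt( 5 ),  E, sqrt( 13), sqrt(14 ),3*sqrt ( 2 ),  7] 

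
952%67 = 14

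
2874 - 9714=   -  6840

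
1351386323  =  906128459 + 445257864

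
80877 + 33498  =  114375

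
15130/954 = 15+410/477 = 15.86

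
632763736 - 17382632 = 615381104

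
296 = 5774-5478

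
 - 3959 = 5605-9564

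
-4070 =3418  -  7488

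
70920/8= 8865 =8865.00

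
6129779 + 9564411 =15694190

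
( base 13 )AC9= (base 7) 5260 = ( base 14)967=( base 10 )1855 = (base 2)11100111111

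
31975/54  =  592+7/54 = 592.13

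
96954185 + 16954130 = 113908315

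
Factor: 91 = 7^1*13^1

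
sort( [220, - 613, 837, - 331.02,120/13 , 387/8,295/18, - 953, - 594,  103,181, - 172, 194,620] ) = [ - 953, - 613, - 594, - 331.02, - 172,120/13,295/18,  387/8,103, 181,194,220, 620 , 837 ]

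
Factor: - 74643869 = - 127^1*587747^1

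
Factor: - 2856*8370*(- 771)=2^4 * 3^5 * 5^1*7^1*17^1*31^1*257^1= 18430539120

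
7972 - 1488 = 6484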